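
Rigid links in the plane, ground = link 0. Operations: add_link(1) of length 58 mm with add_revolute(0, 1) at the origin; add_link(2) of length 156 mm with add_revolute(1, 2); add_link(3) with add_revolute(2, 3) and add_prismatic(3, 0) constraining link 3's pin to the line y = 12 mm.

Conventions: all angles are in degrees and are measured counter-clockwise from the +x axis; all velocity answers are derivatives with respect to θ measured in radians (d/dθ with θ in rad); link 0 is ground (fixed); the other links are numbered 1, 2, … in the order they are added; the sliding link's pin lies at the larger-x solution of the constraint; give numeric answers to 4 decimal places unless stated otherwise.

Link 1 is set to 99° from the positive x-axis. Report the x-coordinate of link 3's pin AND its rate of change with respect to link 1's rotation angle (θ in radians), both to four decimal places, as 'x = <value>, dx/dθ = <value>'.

geometry: r = 58 mm, L = 156 mm, e = 12 mm
crank pin P = (r cos θ, r sin θ) = (-9.073199, 57.285924)
h = r sin θ − e = 57.285924 − 12 = 45.285924
x = r cos θ + √(L² − h²) = -9.073199 + 149.282233 = 140.209034
dx/dθ = −r sin θ − h·r cos θ/√(L² − h²) (θ in radians; h = 45.285924) = -54.533498

x = 140.2090, dx/dθ = -54.5335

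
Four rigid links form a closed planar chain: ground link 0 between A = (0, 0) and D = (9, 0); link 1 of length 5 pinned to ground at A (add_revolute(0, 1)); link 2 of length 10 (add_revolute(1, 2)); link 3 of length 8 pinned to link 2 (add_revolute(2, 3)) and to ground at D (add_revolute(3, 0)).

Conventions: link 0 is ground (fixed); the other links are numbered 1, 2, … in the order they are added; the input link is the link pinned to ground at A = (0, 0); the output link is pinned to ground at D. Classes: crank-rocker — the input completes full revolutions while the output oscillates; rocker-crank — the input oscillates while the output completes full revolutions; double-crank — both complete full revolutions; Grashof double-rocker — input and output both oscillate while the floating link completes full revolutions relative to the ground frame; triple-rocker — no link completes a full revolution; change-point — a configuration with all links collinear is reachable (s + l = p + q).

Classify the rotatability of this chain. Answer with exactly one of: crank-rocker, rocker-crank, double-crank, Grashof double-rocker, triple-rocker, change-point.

lengths: ground=9, input=5, coupler=10, output=8
sorted: s=5 (shortest), l=10 (longest), p+q=17
s + l = 15 vs p + q = 17
s + l < p + q (Grashof) with shortest = input link → crank-rocker

crank-rocker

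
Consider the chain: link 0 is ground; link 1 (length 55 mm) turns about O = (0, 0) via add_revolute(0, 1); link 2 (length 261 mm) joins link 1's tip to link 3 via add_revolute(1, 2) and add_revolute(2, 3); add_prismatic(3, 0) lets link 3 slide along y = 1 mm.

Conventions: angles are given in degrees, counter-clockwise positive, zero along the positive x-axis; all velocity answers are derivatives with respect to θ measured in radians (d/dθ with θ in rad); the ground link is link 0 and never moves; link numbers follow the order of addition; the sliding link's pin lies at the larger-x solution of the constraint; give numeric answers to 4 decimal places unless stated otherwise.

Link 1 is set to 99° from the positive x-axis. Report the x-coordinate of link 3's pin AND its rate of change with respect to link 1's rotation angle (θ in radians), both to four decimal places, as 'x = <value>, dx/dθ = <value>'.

geometry: r = 55 mm, L = 261 mm, e = 1 mm
crank pin P = (r cos θ, r sin θ) = (-8.603896, 54.322859)
h = r sin θ − e = 54.322859 − 1 = 53.322859
x = r cos θ + √(L² − h²) = -8.603896 + 255.494956 = 246.891061
dx/dθ = −r sin θ − h·r cos θ/√(L² − h²) (θ in radians; h = 53.322859) = -52.527190

x = 246.8911, dx/dθ = -52.5272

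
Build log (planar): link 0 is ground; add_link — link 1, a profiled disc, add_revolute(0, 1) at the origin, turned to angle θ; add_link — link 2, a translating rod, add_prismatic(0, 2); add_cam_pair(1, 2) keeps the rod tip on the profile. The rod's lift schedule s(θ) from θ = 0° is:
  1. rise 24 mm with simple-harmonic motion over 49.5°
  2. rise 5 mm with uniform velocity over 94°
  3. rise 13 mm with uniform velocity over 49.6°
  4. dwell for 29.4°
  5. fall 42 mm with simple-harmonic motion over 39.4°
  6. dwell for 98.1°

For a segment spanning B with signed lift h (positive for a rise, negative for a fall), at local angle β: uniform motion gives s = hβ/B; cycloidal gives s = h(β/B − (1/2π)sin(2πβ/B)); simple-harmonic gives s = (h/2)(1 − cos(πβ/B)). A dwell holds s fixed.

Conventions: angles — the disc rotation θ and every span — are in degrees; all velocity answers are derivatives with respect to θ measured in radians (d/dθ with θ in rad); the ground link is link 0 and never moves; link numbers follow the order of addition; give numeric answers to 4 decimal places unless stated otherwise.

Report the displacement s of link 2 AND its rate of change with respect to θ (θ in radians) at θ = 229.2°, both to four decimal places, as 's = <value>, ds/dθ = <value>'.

seg 1 [0°–49.5°] simple-harmonic, h=24: full span → s += 24 → s = 24.0000
seg 2 [49.5°–143.5°] uniform, h=5: full span → s += 5 → s = 29.0000
seg 3 [143.5°–193.1°] uniform, h=13: full span → s += 13 → s = 42.0000
seg 4 [193.1°–222.5°] dwell: s stays 42.0000
seg 5 [222.5°–261.9°] simple-harmonic, h=-42: θ=229.2° here. β=6.7, B=39.4. -42/2·(1 − cos(π·0.1701)) = -2.9261 → s = 39.0739
velocity in seg [222.5°–261.9°] (simple-harmonic), θ in radians: β = 6.7° = 0.1169 rad, B = 39.4° = 0.6877 rad; ds/dθ = (πh/(2B)) sin(πβ/B) = (π·(-42)/(2·0.6877)) sin(π·0.1701) = -48.850137 mm/rad

s = 39.0739, ds/dθ = -48.8501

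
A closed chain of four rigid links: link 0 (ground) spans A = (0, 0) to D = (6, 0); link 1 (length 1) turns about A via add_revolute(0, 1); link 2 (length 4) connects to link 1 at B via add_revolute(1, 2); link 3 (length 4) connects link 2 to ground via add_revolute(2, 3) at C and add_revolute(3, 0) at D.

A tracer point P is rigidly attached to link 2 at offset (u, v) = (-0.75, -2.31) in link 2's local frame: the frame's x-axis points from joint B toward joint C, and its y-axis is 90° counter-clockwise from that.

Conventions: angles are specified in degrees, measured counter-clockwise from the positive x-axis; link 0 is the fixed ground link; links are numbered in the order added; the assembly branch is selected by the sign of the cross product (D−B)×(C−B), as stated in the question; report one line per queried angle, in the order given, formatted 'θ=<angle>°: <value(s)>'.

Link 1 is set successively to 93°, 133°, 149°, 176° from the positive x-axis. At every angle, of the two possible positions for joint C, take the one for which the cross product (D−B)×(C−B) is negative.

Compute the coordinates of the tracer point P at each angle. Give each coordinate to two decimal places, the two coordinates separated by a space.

A=(0,0), D=(6.00,0)
θ=93°: B = A + 1.00·(cos93°, sin93°) = (-0.0523, 0.9986)
θ=93°: |BD| = 6.1342
θ=93°: circle(B,4.00) ∩ circle(D,4.00): a=3.0671, h=2.5677
θ=93°:   candidates: C₊=(3.3918,3.0327) cross=15.751; C₋=(2.5558,-2.0341) cross=-15.751
θ=93°:   branch - wants cross < 0 → take C=(2.5558,-2.0341) (cross=-15.751)
θ=93°: ex = (C−B)/|BC| = (0.6520,-0.7582); ey = (0.7582,0.6520)
θ=93°: P = B + -0.75·ex + -2.31·ey = (-2.2928,0.0611)
θ=133°: B = A + 1.00·(cos133°, sin133°) = (-0.6820, 0.7314)
θ=133°: |BD| = 6.7219
θ=133°: circle(B,4.00) ∩ circle(D,4.00): a=3.3610, h=2.1689
θ=133°:   candidates: C₊=(2.8950,2.5217) cross=14.579; C₋=(2.4230,-1.7903) cross=-14.579
θ=133°:   branch - wants cross < 0 → take C=(2.4230,-1.7903) (cross=-14.579)
θ=133°: ex = (C−B)/|BC| = (0.7763,-0.6304); ey = (0.6304,0.7763)
θ=133°: P = B + -0.75·ex + -2.31·ey = (-2.7205,-0.5890)
θ=149°: B = A + 1.00·(cos149°, sin149°) = (-0.8572, 0.5150)
θ=149°: |BD| = 6.8765
θ=149°: circle(B,4.00) ∩ circle(D,4.00): a=3.4382, h=2.0441
θ=149°:   candidates: C₊=(2.7245,2.2959) cross=14.056; C₋=(2.4183,-1.7809) cross=-14.056
θ=149°:   branch - wants cross < 0 → take C=(2.4183,-1.7809) (cross=-14.056)
θ=149°: ex = (C−B)/|BC| = (0.8189,-0.5740); ey = (0.5740,0.8189)
θ=149°: P = B + -0.75·ex + -2.31·ey = (-2.7972,-0.9461)
θ=176°: B = A + 1.00·(cos176°, sin176°) = (-0.9976, 0.0698)
θ=176°: |BD| = 6.9979
θ=176°: circle(B,4.00) ∩ circle(D,4.00): a=3.4990, h=1.9384
θ=176°:   candidates: C₊=(2.5205,1.9732) cross=13.565; C₋=(2.4819,-1.9034) cross=-13.565
θ=176°:   branch - wants cross < 0 → take C=(2.4819,-1.9034) (cross=-13.565)
θ=176°: ex = (C−B)/|BC| = (0.8699,-0.4933); ey = (0.4933,0.8699)
θ=176°: P = B + -0.75·ex + -2.31·ey = (-2.7895,-1.5697)

θ=93°: -2.29 0.06
θ=133°: -2.72 -0.59
θ=149°: -2.80 -0.95
θ=176°: -2.79 -1.57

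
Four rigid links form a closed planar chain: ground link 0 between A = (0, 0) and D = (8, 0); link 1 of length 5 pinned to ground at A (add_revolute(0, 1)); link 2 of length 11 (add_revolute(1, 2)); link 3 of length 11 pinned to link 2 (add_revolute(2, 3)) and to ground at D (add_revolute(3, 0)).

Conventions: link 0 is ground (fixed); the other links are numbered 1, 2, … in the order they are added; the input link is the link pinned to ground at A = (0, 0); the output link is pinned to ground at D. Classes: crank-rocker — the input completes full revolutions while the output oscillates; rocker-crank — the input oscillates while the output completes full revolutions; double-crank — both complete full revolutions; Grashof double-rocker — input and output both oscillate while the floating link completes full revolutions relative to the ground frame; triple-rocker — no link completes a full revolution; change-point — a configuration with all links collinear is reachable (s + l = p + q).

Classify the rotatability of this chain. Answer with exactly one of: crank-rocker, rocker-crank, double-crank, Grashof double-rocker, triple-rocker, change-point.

lengths: ground=8, input=5, coupler=11, output=11
sorted: s=5 (shortest), l=11 (longest), p+q=19
s + l = 16 vs p + q = 19
s + l < p + q (Grashof) with shortest = input link → crank-rocker

crank-rocker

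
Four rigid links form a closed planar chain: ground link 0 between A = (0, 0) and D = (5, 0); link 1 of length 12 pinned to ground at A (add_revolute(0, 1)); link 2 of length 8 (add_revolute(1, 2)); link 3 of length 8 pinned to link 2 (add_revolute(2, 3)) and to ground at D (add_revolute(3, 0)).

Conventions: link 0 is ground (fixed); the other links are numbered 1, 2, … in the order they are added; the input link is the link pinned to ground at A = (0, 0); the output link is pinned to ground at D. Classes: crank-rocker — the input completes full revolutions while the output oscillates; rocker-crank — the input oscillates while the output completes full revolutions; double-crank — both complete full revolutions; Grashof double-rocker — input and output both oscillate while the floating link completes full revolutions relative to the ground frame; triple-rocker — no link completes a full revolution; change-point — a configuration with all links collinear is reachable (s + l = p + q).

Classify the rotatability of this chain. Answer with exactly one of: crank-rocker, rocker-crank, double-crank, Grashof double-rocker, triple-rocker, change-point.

lengths: ground=5, input=12, coupler=8, output=8
sorted: s=5 (shortest), l=12 (longest), p+q=16
s + l = 17 vs p + q = 16
s + l > p + q → non-Grashof → no link fully rotates → triple-rocker

triple-rocker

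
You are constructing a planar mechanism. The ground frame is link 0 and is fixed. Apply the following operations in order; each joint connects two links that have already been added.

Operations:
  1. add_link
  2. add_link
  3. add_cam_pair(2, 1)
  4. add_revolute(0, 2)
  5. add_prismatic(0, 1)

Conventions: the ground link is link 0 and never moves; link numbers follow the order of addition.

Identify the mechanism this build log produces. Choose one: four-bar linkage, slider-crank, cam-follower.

links: 3 (incl. ground); joints: 1 revolute, 1 prismatic, 1 higher (cam) pair, forming one closed loop
3 links, revolute + prismatic + higher pair in one loop → cam-follower

cam-follower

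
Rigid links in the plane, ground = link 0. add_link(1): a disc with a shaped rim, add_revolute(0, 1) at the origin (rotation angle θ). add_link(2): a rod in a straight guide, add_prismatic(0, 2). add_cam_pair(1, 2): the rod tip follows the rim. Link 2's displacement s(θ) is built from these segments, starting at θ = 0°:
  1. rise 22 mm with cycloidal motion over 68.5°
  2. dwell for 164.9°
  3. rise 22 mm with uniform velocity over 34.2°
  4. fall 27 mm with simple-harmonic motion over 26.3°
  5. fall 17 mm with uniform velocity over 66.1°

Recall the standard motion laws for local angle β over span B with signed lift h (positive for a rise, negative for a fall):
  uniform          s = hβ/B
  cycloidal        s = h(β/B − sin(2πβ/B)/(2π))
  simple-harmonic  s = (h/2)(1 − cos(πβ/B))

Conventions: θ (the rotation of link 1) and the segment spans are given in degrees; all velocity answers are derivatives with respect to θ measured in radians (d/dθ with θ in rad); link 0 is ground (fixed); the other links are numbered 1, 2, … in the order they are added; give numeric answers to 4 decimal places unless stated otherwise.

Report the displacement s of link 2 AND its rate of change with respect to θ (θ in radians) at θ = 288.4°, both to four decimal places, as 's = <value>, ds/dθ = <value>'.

segment 1 (0° to 68.5°, cycloidal, h = 22) is passed completely: s = 0.0000 + (22) = 22.0000
segment 2 (68.5° to 233.4°, dwell): s unchanged at 22.0000
segment 3 (233.4° to 267.6°, uniform, h = 22) is passed completely: s = 22.0000 + (22) = 44.0000
θ = 288.4° falls in segment 4 (267.6° to 293.9°, simple-harmonic, h = -27): β = 288.4 − 267.6 = 20.8°, B = 26.3°; Δs = -27/2·(1 − cos(π·0.7909)) = -24.1898; s = 44.0000 − 24.1898 = 19.8102
velocity in seg [267.6°–293.9°] (simple-harmonic), θ in radians: β = 20.8° = 0.3630 rad, B = 26.3° = 0.4590 rad; ds/dθ = (πh/(2B)) sin(πβ/B) = (π·(-27)/(2·0.4590)) sin(π·0.7909) = -56.429023 mm/rad

s = 19.8102, ds/dθ = -56.4290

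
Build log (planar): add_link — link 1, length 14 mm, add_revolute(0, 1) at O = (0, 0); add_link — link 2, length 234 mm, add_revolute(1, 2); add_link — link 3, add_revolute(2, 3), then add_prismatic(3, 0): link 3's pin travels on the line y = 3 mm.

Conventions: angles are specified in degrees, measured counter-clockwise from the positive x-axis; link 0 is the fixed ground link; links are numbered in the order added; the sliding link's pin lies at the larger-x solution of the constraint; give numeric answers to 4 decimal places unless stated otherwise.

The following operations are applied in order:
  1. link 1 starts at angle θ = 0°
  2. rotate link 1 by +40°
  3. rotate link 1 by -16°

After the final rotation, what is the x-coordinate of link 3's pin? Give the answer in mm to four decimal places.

geometry: r = 14 mm, L = 234 mm, e = 3 mm; θ starts at 0°
rotate link 1 by +40°: θ ← 0° +40° = 40°
rotate link 1 by -16°: θ ← 40° -16° = 24°
crank pin P = (r cos θ, r sin θ) = (12.789636, 5.694313)
h = r sin θ − e = 5.694313 − 3 = 2.694313
x = r cos θ + √(L² − h²) = 12.789636 + 233.984488 = 246.774125

246.7741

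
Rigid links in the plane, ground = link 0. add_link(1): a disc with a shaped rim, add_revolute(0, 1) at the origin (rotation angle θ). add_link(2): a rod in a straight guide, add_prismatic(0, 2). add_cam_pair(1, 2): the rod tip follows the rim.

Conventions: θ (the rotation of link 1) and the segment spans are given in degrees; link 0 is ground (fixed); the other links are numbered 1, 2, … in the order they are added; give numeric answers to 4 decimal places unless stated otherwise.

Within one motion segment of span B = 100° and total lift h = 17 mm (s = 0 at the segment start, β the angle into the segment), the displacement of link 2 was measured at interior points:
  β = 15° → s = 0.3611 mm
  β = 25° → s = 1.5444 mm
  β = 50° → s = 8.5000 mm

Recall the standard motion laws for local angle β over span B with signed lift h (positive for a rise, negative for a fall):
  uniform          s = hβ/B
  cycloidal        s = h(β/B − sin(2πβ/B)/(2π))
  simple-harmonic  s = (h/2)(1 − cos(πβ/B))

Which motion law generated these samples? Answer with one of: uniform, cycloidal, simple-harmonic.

candidates at β/B = r: uniform s = h·r (linear in β); cycloidal s = h·(r − sin(2πr)/(2π)); simple-harmonic s = (h/2)(1 − cos(πr))
β=15°: printed 0.3611 | uniform 2.5500, cycloidal 0.3611, simple-harmonic 0.9264
β=25°: printed 1.5444 | uniform 4.2500, cycloidal 1.5444, simple-harmonic 2.4896
β=50°: printed 8.5000 | uniform 8.5000, cycloidal 8.5000, simple-harmonic 8.5000
only one law matches every sample → cycloidal

cycloidal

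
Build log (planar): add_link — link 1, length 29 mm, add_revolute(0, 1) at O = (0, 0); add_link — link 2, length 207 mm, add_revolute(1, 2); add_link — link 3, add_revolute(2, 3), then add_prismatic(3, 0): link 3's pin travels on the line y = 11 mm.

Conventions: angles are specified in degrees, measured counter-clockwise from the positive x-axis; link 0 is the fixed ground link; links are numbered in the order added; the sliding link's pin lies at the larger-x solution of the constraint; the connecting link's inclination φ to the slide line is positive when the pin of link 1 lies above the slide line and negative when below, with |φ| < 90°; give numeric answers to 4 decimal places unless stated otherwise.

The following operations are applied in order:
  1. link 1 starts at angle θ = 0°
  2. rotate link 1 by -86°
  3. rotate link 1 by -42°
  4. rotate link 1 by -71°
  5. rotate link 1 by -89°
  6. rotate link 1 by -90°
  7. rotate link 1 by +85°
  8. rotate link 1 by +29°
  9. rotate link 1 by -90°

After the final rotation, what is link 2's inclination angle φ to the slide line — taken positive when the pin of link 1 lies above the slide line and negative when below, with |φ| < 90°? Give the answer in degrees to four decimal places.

geometry: r = 29 mm, L = 207 mm, e = 11 mm; θ starts at 0°
rotate link 1 by -86°: θ ← 0° -86° = -86°
rotate link 1 by -42°: θ ← -86° -42° = -128°
rotate link 1 by -71°: θ ← -128° -71° = -199°
rotate link 1 by -89°: θ ← -199° -89° = -288°
rotate link 1 by -90°: θ ← -288° -90° = -378°
rotate link 1 by +85°: θ ← -378° +85° = -293°
rotate link 1 by +29°: θ ← -293° +29° = -264°
rotate link 1 by -90°: θ ← -264° -90° = -354°
h = r sin θ − e = 3.031325 − 11 = -7.968675
sin φ = h / L = -7.968675 / 207 = -0.03849601
φ = arcsin(-0.03849601) = -2.206204°

-2.2062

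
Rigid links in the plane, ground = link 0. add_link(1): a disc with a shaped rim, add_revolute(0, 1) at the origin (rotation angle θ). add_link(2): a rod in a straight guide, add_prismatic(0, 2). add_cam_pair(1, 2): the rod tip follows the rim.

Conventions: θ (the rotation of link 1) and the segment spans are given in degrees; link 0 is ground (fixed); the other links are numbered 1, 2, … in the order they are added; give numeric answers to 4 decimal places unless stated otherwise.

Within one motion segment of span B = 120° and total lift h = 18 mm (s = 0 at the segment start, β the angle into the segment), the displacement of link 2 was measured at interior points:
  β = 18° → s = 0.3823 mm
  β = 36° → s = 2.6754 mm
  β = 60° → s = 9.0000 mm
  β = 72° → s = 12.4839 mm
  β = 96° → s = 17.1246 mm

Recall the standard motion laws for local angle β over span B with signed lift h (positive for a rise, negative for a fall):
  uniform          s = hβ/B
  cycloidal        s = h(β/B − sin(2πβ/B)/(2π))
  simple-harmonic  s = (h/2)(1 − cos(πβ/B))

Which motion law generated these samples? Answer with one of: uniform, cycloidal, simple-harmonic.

candidates at β/B = r: uniform s = h·r (linear in β); cycloidal s = h·(r − sin(2πr)/(2π)); simple-harmonic s = (h/2)(1 − cos(πr))
β=18°: printed 0.3823 | uniform 2.7000, cycloidal 0.3823, simple-harmonic 0.9809
β=36°: printed 2.6754 | uniform 5.4000, cycloidal 2.6754, simple-harmonic 3.7099
β=60°: printed 9.0000 | uniform 9.0000, cycloidal 9.0000, simple-harmonic 9.0000
β=72°: printed 12.4839 | uniform 10.8000, cycloidal 12.4839, simple-harmonic 11.7812
β=96°: printed 17.1246 | uniform 14.4000, cycloidal 17.1246, simple-harmonic 16.2812
only one law matches every sample → cycloidal

cycloidal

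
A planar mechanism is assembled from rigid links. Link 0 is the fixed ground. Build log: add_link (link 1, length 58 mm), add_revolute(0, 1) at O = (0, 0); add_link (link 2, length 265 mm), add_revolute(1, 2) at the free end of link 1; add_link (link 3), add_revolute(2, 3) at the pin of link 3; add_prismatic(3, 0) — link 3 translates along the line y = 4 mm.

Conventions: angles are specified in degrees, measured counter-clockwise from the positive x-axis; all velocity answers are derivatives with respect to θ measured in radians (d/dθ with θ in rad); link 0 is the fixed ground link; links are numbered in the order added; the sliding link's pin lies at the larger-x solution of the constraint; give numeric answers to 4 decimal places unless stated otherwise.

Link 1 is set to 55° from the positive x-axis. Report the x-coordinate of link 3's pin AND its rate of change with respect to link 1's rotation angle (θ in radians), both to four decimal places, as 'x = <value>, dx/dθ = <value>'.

geometry: r = 58 mm, L = 265 mm, e = 4 mm
crank pin P = (r cos θ, r sin θ) = (33.267433, 47.510819)
h = r sin θ − e = 47.510819 − 4 = 43.510819
x = r cos θ + √(L² − h²) = 33.267433 + 261.403536 = 294.670969
dx/dθ = −r sin θ − h·r cos θ/√(L² − h²) (θ in radians; h = 43.510819) = -53.048208

x = 294.6710, dx/dθ = -53.0482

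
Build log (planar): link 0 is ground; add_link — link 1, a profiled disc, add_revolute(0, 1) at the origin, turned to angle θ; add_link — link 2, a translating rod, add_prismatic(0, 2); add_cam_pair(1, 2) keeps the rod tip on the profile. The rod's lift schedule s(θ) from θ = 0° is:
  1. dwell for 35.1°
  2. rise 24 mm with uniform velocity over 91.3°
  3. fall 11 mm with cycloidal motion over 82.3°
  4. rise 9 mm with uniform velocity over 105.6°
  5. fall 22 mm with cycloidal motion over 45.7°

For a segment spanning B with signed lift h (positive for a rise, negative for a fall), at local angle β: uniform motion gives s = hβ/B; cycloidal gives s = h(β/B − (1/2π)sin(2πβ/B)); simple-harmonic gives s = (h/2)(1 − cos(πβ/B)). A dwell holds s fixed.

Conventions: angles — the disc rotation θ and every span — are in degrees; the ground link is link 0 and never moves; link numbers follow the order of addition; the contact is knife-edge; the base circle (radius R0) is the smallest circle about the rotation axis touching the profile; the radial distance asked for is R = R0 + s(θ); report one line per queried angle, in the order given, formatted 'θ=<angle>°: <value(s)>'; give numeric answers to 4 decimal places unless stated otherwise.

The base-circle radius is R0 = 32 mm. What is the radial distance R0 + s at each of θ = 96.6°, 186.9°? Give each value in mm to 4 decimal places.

seg 1 [0°–35.1°] dwell: s stays 0.0000
seg 2 [35.1°–126.4°] uniform, h=24: θ=96.6° here. β=61.5, B=91.3. 24·61.5/91.3 = 16.1665 → s = 16.1665
seg 2 [35.1°–126.4°] uniform, h=24: full span → s += 24 → s = 24.0000
seg 3 [126.4°–208.7°] cycloidal, h=-11: θ=186.9° here. β=60.5, B=82.3. -11·(0.7351 − sin(2π·0.7351)/(2π)) = -9.8293 → s = 14.1707
θ=96.6°: R = R0 + s = 32 + 16.1665 = 48.1665
θ=186.9°: R = R0 + s = 32 + 14.1707 = 46.1707

θ=96.6°: 48.1665
θ=186.9°: 46.1707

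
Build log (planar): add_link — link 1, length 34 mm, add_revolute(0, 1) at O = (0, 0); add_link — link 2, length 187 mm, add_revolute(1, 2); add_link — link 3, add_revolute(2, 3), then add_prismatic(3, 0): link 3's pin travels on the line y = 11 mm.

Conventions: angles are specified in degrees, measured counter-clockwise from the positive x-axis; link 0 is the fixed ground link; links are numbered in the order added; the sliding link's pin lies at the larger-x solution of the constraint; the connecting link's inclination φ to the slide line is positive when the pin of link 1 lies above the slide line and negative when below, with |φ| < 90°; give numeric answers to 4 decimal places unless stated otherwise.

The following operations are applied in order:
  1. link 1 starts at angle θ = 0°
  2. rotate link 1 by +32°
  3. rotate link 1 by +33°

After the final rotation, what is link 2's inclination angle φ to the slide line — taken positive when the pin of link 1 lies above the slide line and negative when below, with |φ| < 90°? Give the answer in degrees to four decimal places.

geometry: r = 34 mm, L = 187 mm, e = 11 mm; θ starts at 0°
rotate link 1 by +32°: θ ← 0° +32° = 32°
rotate link 1 by +33°: θ ← 32° +33° = 65°
h = r sin θ − e = 30.814465 − 11 = 19.814465
sin φ = h / L = 19.814465 / 187 = 0.10595970
φ = arcsin(0.10595970) = 6.082462°

6.0825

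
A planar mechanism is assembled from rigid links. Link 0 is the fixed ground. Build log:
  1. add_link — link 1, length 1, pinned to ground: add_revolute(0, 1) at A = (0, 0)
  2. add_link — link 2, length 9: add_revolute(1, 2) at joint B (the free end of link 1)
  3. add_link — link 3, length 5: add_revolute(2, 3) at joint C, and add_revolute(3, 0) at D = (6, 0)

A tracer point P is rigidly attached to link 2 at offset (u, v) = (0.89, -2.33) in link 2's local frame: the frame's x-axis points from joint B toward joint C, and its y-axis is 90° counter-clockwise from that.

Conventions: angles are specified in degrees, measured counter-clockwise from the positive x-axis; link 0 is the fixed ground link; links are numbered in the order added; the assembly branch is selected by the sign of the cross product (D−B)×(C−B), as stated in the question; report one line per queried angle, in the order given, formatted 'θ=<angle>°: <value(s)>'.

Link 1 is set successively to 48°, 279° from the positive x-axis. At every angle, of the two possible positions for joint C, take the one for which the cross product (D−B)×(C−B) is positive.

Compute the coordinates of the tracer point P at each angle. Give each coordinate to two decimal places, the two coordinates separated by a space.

A=(0,0), D=(6.00,0)
θ=48°: B = A + 1.00·(cos48°, sin48°) = (0.6691, 0.7431)
θ=48°: |BD| = 5.3824
θ=48°: circle(B,9.00) ∩ circle(D,5.00): a=7.8933, h=4.3238
θ=48°:   candidates: C₊=(9.0838,3.9357) cross=23.273; C₋=(7.8899,-4.6291) cross=-23.273
θ=48°:   branch + wants cross > 0 → take C=(9.0838,3.9357) (cross=23.273)
θ=48°: ex = (C−B)/|BC| = (0.9350,0.3547); ey = (-0.3547,0.9350)
θ=48°: P = B + 0.89·ex + -2.33·ey = (2.3278,-1.1196)
θ=279°: B = A + 1.00·(cos279°, sin279°) = (0.1564, -0.9877)
θ=279°: |BD| = 5.9264
θ=279°: circle(B,9.00) ∩ circle(D,5.00): a=7.6878, h=4.6795
θ=279°:   candidates: C₊=(6.9569,4.9076) cross=27.733; C₋=(8.5166,-4.3205) cross=-27.733
θ=279°:   branch + wants cross > 0 → take C=(6.9569,4.9076) (cross=27.733)
θ=279°: ex = (C−B)/|BC| = (0.7556,0.6550); ey = (-0.6550,0.7556)
θ=279°: P = B + 0.89·ex + -2.33·ey = (2.3551,-2.1653)

θ=48°: 2.33 -1.12
θ=279°: 2.36 -2.17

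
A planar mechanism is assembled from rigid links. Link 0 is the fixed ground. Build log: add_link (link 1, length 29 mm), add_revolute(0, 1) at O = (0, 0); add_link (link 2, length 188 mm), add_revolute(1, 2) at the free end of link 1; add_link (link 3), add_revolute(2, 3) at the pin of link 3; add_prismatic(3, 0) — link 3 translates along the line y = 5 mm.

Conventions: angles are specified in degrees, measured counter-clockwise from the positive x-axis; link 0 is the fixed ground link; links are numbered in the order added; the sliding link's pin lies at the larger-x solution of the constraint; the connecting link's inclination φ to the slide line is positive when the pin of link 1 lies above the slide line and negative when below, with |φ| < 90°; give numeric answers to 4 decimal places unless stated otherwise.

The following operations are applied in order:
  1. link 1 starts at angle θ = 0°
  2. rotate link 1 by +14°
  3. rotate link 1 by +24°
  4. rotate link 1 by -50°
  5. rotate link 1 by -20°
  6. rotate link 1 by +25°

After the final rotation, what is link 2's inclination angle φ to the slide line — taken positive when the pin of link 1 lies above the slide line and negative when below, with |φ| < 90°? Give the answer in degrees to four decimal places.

geometry: r = 29 mm, L = 188 mm, e = 5 mm; θ starts at 0°
rotate link 1 by +14°: θ ← 0° +14° = 14°
rotate link 1 by +24°: θ ← 14° +24° = 38°
rotate link 1 by -50°: θ ← 38° -50° = -12°
rotate link 1 by -20°: θ ← -12° -20° = -32°
rotate link 1 by +25°: θ ← -32° +25° = -7°
h = r sin θ − e = -3.534211 − 5 = -8.534211
sin φ = h / L = -8.534211 / 188 = -0.04539474
φ = arcsin(-0.04539474) = -2.601821°

-2.6018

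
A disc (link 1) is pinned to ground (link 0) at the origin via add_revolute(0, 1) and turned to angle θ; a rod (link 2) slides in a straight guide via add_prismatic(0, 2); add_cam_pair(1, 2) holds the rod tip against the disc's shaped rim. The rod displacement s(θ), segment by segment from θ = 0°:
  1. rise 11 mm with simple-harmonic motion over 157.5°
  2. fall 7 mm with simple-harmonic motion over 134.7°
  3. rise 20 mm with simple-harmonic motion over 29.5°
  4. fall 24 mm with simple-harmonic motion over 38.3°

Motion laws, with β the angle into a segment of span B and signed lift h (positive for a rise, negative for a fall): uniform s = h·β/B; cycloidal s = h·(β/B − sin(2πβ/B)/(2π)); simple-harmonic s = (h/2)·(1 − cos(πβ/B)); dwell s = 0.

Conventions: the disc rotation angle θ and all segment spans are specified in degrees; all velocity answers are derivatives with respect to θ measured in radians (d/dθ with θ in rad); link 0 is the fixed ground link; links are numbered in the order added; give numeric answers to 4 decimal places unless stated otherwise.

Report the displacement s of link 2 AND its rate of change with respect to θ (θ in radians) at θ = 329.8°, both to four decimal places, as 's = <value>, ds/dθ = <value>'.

segment 1 (0° to 157.5°, simple-harmonic, h = 11) is passed completely: s = 0.0000 + (11) = 11.0000
segment 2 (157.5° to 292.2°, simple-harmonic, h = -7) is passed completely: s = 11.0000 + (-7) = 4.0000
segment 3 (292.2° to 321.7°, simple-harmonic, h = 20) is passed completely: s = 4.0000 + (20) = 24.0000
θ = 329.8° falls in segment 4 (321.7° to 360°, simple-harmonic, h = -24): β = 329.8 − 321.7 = 8.1°, B = 38.3°; Δs = -24/2·(1 − cos(π·0.2115)) = -2.5526; s = 24.0000 − 2.5526 = 21.4474
velocity in seg [321.7°–360°] (simple-harmonic), θ in radians: β = 8.1° = 0.1414 rad, B = 38.3° = 0.6685 rad; ds/dθ = (πh/(2B)) sin(πβ/B) = (π·(-24)/(2·0.6685)) sin(π·0.2115) = -34.774009 mm/rad

s = 21.4474, ds/dθ = -34.7740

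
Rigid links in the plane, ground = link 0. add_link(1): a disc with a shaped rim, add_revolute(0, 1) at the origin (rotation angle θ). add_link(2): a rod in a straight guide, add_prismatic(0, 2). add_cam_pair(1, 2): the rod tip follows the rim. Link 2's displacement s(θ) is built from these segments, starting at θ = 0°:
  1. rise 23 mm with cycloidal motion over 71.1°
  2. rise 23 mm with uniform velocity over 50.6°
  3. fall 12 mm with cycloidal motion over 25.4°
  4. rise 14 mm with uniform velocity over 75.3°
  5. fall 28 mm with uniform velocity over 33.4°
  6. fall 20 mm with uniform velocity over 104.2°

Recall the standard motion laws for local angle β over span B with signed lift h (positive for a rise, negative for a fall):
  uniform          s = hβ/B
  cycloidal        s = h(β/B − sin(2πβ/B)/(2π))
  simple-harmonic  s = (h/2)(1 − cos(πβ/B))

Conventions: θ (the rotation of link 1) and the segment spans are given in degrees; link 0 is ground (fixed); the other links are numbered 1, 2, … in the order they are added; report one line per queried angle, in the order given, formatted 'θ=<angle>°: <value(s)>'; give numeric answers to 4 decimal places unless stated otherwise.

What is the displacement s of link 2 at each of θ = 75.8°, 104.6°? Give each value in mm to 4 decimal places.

segment 1 (0° to 71.1°, cycloidal, h = 23) is passed completely: s = 0.0000 + (23) = 23.0000
θ = 75.8° falls in segment 2 (71.1° to 121.7°, uniform, h = 23): β = 75.8 − 71.1 = 4.7°, B = 50.6°; Δs = 23·4.7/50.6 = 2.1364; s = 23.0000 + 2.1364 = 25.1364
θ = 104.6° falls in segment 2 (71.1° to 121.7°, uniform, h = 23): β = 104.6 − 71.1 = 33.5°, B = 50.6°; Δs = 23·33.5/50.6 = 15.2273; s = 23.0000 + 15.2273 = 38.2273

θ=75.8°: 25.1364
θ=104.6°: 38.2273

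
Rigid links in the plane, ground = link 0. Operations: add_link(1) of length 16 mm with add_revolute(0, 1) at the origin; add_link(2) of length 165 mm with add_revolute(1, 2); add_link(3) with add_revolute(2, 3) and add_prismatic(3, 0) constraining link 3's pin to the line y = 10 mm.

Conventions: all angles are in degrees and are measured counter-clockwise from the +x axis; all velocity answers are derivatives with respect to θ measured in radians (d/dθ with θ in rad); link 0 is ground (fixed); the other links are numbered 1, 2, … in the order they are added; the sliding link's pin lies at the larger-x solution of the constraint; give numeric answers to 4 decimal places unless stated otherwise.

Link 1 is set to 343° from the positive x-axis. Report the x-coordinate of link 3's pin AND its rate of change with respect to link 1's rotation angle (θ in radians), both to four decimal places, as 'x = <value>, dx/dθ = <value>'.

geometry: r = 16 mm, L = 165 mm, e = 10 mm
crank pin P = (r cos θ, r sin θ) = (15.300876, -4.677947)
h = r sin θ − e = -4.677947 − 10 = -14.677947
x = r cos θ + √(L² − h²) = 15.300876 + 164.345848 = 179.646724
dx/dθ = −r sin θ − h·r cos θ/√(L² − h²) (θ in radians; h = -14.677947) = 6.044489

x = 179.6467, dx/dθ = 6.0445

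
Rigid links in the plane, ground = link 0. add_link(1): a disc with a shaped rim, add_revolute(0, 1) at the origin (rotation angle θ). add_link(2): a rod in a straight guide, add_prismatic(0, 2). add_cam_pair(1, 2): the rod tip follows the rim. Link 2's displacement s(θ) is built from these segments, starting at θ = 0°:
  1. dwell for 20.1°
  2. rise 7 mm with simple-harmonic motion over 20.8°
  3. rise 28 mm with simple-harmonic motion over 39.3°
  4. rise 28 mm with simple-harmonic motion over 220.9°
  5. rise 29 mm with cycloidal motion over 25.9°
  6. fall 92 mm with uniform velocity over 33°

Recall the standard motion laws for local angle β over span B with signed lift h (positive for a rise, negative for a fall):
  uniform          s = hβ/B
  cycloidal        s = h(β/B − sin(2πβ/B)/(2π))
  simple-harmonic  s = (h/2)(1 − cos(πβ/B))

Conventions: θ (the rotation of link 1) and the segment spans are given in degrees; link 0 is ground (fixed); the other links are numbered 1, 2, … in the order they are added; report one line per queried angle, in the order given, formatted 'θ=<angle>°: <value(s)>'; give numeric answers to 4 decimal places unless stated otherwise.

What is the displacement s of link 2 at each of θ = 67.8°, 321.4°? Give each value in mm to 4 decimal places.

segment 1 (0° to 20.1°, dwell): s unchanged at 0.0000
segment 2 (20.1° to 40.9°, simple-harmonic, h = 7) is passed completely: s = 0.0000 + (7) = 7.0000
θ = 67.8° falls in segment 3 (40.9° to 80.2°, simple-harmonic, h = 28): β = 67.8 − 40.9 = 26.9°, B = 39.3°; Δs = 28/2·(1 − cos(π·0.6845)) = 21.6671; s = 7.0000 + 21.6671 = 28.6671
segment 3 (40.9° to 80.2°, simple-harmonic, h = 28) is passed completely: s = 7.0000 + (28) = 35.0000
segment 4 (80.2° to 301.1°, simple-harmonic, h = 28) is passed completely: s = 35.0000 + (28) = 63.0000
θ = 321.4° falls in segment 5 (301.1° to 327°, cycloidal, h = 29): β = 321.4 − 301.1 = 20.3°, B = 25.9°; Δs = 29·(0.7838 − sin(2π·0.7838)/(2π)) = 27.2416; s = 63.0000 + 27.2416 = 90.2416

θ=67.8°: 28.6671
θ=321.4°: 90.2416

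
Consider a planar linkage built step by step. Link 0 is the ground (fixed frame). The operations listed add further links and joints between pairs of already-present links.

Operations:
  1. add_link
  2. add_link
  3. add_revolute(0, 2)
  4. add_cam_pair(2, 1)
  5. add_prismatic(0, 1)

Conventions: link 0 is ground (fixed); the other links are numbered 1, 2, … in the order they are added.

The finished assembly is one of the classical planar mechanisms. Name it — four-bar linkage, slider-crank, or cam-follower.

links: 3 (incl. ground); joints: 1 revolute, 1 prismatic, 1 higher (cam) pair, forming one closed loop
3 links, revolute + prismatic + higher pair in one loop → cam-follower

cam-follower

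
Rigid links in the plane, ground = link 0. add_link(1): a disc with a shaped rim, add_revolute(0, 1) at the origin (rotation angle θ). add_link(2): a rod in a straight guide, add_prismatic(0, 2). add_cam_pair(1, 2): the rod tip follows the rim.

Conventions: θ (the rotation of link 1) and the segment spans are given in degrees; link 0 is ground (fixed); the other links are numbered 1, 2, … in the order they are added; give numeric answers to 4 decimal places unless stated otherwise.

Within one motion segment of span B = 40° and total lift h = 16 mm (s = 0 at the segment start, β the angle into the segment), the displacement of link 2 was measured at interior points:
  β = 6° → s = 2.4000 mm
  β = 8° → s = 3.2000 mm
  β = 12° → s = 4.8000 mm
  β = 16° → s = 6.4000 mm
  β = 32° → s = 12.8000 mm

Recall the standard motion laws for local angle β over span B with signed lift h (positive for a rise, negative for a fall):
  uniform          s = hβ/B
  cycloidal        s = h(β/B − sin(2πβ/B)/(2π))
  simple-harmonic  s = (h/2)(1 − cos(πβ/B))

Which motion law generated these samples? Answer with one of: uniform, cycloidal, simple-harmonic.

candidates at β/B = r: uniform s = h·r (linear in β); cycloidal s = h·(r − sin(2πr)/(2π)); simple-harmonic s = (h/2)(1 − cos(πr))
β=6°: printed 2.4000 | uniform 2.4000, cycloidal 0.3399, simple-harmonic 0.8719
β=8°: printed 3.2000 | uniform 3.2000, cycloidal 0.7782, simple-harmonic 1.5279
β=12°: printed 4.8000 | uniform 4.8000, cycloidal 2.3782, simple-harmonic 3.2977
β=16°: printed 6.4000 | uniform 6.4000, cycloidal 4.9032, simple-harmonic 5.5279
β=32°: printed 12.8000 | uniform 12.8000, cycloidal 15.2218, simple-harmonic 14.4721
only one law matches every sample → uniform

uniform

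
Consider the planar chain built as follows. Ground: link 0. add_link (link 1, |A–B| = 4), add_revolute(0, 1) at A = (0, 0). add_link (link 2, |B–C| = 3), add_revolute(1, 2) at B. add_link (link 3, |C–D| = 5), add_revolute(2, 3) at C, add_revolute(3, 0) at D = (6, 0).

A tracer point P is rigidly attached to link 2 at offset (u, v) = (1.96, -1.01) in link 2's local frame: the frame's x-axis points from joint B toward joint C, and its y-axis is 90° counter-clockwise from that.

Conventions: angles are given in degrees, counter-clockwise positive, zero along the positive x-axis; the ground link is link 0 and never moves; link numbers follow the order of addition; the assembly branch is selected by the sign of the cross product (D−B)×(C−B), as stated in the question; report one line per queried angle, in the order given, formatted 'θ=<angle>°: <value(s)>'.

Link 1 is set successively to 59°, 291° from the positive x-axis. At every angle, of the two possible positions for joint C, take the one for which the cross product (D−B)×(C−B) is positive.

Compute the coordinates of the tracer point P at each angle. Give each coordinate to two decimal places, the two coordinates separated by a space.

A=(0,0), D=(6.00,0)
θ=59°: B = A + 4.00·(cos59°, sin59°) = (2.0602, 3.4287)
θ=59°: |BD| = 5.2229
θ=59°: circle(B,3.00) ∩ circle(D,5.00): a=1.0797, h=2.7990
θ=59°:   candidates: C₊=(4.7121,4.8313) cross=14.619; C₋=(1.0372,0.6085) cross=-14.619
θ=59°:   branch + wants cross > 0 → take C=(4.7121,4.8313) (cross=14.619)
θ=59°: ex = (C−B)/|BC| = (0.8840,0.4675); ey = (-0.4675,0.8840)
θ=59°: P = B + 1.96·ex + -1.01·ey = (4.2650,3.4522)
θ=291°: B = A + 4.00·(cos291°, sin291°) = (1.4335, -3.7343)
θ=291°: |BD| = 5.8990
θ=291°: circle(B,3.00) ∩ circle(D,5.00): a=1.5933, h=2.5419
θ=291°:   candidates: C₊=(1.0578,-0.7579) cross=14.995; C₋=(4.2760,-4.6934) cross=-14.995
θ=291°:   branch + wants cross > 0 → take C=(1.0578,-0.7579) (cross=14.995)
θ=291°: ex = (C−B)/|BC| = (-0.1252,0.9921); ey = (-0.9921,-0.1252)
θ=291°: P = B + 1.96·ex + -1.01·ey = (2.1901,-1.6633)

θ=59°: 4.26 3.45
θ=291°: 2.19 -1.66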